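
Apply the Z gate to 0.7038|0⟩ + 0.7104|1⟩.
0.7038|0⟩ - 0.7104|1⟩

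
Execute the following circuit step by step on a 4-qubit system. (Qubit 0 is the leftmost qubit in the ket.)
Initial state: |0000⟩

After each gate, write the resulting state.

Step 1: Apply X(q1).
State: |0100⟩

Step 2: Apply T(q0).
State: |0100⟩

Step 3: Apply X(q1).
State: |0000⟩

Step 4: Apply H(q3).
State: 1/√2|0000⟩ + 1/√2|0001⟩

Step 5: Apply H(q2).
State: 1/2|0000⟩ + 1/2|0001⟩ + 1/2|0010⟩ + 1/2|0011⟩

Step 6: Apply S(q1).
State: 1/2|0000⟩ + 1/2|0001⟩ + 1/2|0010⟩ + 1/2|0011⟩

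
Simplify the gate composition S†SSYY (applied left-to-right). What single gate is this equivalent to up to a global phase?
S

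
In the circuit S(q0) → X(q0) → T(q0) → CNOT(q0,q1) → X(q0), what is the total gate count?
5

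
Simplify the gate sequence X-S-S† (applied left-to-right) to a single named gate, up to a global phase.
X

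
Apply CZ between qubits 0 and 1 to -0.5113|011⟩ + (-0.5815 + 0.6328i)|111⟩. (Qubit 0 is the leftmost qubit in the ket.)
-0.5113|011⟩ + (0.5815 - 0.6328i)|111⟩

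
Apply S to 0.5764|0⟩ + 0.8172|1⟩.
0.5764|0⟩ + 0.8172i|1⟩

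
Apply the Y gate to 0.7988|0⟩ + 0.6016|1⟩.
-0.6016i|0⟩ + 0.7988i|1⟩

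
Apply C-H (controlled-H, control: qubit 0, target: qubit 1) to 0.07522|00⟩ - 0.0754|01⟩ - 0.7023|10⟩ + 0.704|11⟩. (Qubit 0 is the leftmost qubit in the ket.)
0.07522|00⟩ - 0.0754|01⟩ + 0.001202|10⟩ - 0.9944|11⟩

C-H leaves the control-|0⟩ kets |00⟩, |01⟩ unchanged and applies H to qubit 1 on the control-|1⟩ pair (|10⟩, |11⟩).
H = [[1/√2, 1/√2], [1/√2, -1/√2]].
With a = amp(|10⟩) = -0.7023 and b = amp(|11⟩) = 0.704:
new amp(|10⟩) = (1/√2)·a + (1/√2)·b = 0.001202
new amp(|11⟩) = (1/√2)·a + (-1/√2)·b = -0.9944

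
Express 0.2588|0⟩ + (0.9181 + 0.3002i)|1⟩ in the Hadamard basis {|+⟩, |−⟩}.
(0.8322 + 0.2123i)|+⟩ + (-0.4662 - 0.2123i)|−⟩

With |ψ⟩ = α|0⟩ + β|1⟩, the Hadamard-basis coefficients are ⟨+|ψ⟩ = (α + β)/√2 and ⟨−|ψ⟩ = (α − β)/√2.
Here α = 0.2588, β = (0.9181 + 0.3002i): (α + β)/√2 = (0.8322 + 0.2123i), (α − β)/√2 = (-0.4662 - 0.2123i).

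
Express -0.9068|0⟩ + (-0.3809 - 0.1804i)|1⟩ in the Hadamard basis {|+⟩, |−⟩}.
(-0.9105 - 0.1276i)|+⟩ + (-0.3719 + 0.1276i)|−⟩

With |ψ⟩ = α|0⟩ + β|1⟩, the Hadamard-basis coefficients are ⟨+|ψ⟩ = (α + β)/√2 and ⟨−|ψ⟩ = (α − β)/√2.
Here α = -0.9068, β = (-0.3809 - 0.1804i): (α + β)/√2 = (-0.9105 - 0.1276i), (α − β)/√2 = (-0.3719 + 0.1276i).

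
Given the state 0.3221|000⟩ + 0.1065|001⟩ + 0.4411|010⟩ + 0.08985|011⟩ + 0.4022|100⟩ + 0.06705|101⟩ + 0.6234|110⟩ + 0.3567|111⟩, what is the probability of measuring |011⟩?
0.008073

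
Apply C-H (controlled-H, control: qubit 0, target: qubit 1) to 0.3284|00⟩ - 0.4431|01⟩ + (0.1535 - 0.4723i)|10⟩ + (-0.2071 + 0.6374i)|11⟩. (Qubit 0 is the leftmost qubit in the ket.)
0.3284|00⟩ - 0.4431|01⟩ + (-0.0379 + 0.1167i)|10⟩ + (0.255 - 0.7847i)|11⟩

C-H leaves the control-|0⟩ kets |00⟩, |01⟩ unchanged and applies H to qubit 1 on the control-|1⟩ pair (|10⟩, |11⟩).
H = [[1/√2, 1/√2], [1/√2, -1/√2]].
With a = amp(|10⟩) = (0.1535 - 0.4723i) and b = amp(|11⟩) = (-0.2071 + 0.6374i):
new amp(|10⟩) = (1/√2)·a + (1/√2)·b = (-0.0379 + 0.1167i)
new amp(|11⟩) = (1/√2)·a + (-1/√2)·b = (0.255 - 0.7847i)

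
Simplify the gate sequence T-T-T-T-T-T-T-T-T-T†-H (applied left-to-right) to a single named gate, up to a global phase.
H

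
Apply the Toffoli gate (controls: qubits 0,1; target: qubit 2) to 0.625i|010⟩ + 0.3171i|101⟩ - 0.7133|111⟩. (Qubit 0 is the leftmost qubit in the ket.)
0.625i|010⟩ + 0.3171i|101⟩ - 0.7133|110⟩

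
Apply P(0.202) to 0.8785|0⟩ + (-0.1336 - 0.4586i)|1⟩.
0.8785|0⟩ + (-0.03888 - 0.4761i)|1⟩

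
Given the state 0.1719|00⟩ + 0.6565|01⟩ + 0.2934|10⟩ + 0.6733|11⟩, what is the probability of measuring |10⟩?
0.08608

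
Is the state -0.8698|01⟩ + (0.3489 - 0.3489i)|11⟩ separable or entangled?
Separable

Writing the state as a|00⟩ + b|01⟩ + c|10⟩ + d|11⟩, it is a product state iff ad − bc = 0.
Here (a, b, c, d) = (0, -0.8698, 0, (0.3489 - 0.3489i)): ad − bc = (0)(0.3489 - 0.3489i) − (-0.8698)(0) = 0, so the state is separable.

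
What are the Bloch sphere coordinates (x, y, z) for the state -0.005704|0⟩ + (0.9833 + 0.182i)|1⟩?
(-0.01122, -0.002076, -1)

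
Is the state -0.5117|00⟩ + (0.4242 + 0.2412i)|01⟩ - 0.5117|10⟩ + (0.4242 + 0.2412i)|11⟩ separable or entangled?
Separable

Writing the state as a|00⟩ + b|01⟩ + c|10⟩ + d|11⟩, it is a product state iff ad − bc = 0.
Here (a, b, c, d) = (-0.5117, (0.4242 + 0.2412i), -0.5117, (0.4242 + 0.2412i)): ad − bc = (-0.5117)(0.4242 + 0.2412i) − (0.4242 + 0.2412i)(-0.5117) = 0, so the state is separable.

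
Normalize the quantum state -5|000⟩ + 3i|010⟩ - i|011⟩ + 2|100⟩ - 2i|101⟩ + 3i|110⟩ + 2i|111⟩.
-0.6682|000⟩ + 0.4009i|010⟩ - 0.1336i|011⟩ + 0.2673|100⟩ - 0.2673i|101⟩ + 0.4009i|110⟩ + 0.2673i|111⟩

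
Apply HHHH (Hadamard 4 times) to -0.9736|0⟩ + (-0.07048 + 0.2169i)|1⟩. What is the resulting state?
-0.9736|0⟩ + (-0.07048 + 0.2169i)|1⟩

H² = I, so an even number of Hadamards cancels: H^4 = I and the state is unchanged.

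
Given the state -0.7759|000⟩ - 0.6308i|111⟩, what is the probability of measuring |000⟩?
0.602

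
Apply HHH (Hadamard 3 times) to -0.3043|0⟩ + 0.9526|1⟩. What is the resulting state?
0.4584|0⟩ - 0.8888|1⟩

H² = I, so H^3 = H: a single Hadamard. With (a, b) = (-0.3043, 0.9526), H gives ((a + b)/√2, (a − b)/√2) = (0.4584, -0.8888).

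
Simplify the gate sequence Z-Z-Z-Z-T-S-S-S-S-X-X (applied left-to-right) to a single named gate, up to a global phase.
T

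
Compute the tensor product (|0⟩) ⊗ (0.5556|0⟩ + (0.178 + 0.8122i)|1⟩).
0.5556|00⟩ + (0.178 + 0.8122i)|01⟩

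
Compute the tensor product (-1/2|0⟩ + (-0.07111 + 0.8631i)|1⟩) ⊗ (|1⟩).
-1/2|01⟩ + (-0.07111 + 0.8631i)|11⟩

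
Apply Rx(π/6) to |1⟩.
-0.2588i|0⟩ + 0.9659|1⟩

Rx(π/6) = [[cos(θ/2), −i·sin(θ/2)], [−i·sin(θ/2), cos(θ/2)]]; θ = π/6, cos(θ/2) ≈ 0.965926, sin(θ/2) ≈ 0.258819.
With a = amp(|0⟩) = 0 and b = amp(|1⟩) = 1:
new amp(|0⟩) = (0.965926)·a + (-0.258819i)·b = -0.2588i
new amp(|1⟩) = (-0.258819i)·a + (0.965926)·b = 0.9659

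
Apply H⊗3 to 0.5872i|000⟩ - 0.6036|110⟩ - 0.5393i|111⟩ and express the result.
(-0.2134 + 0.01694i)|000⟩ + (-0.2134 + 0.3983i)|001⟩ + (0.2134 + 0.3983i)|010⟩ + (0.2134 + 0.01694i)|011⟩ + (0.2134 + 0.3983i)|100⟩ + (0.2134 + 0.01694i)|101⟩ + (-0.2134 + 0.01694i)|110⟩ + (-0.2134 + 0.3983i)|111⟩

H⊗3 gives amp(|y⟩) = (1/2√2) Σ_x (−1)^(x·y) amp(|x⟩), where x·y is the number of positions in which both x and y have a 1.
|000⟩: (0.5872i - 0.6036 - 0.5393i)/(2√2) = (-0.2134 + 0.01694i)
|001⟩: (0.5872i - 0.6036 + 0.5393i)/(2√2) = (-0.2134 + 0.3983i)
|010⟩: (0.5872i + 0.6036 + 0.5393i)/(2√2) = (0.2134 + 0.3983i)
|011⟩: (0.5872i + 0.6036 - 0.5393i)/(2√2) = (0.2134 + 0.01694i)
|100⟩: (0.5872i + 0.6036 + 0.5393i)/(2√2) = (0.2134 + 0.3983i)
|101⟩: (0.5872i + 0.6036 - 0.5393i)/(2√2) = (0.2134 + 0.01694i)
|110⟩: (0.5872i - 0.6036 - 0.5393i)/(2√2) = (-0.2134 + 0.01694i)
|111⟩: (0.5872i - 0.6036 + 0.5393i)/(2√2) = (-0.2134 + 0.3983i)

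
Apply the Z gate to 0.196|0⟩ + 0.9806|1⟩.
0.196|0⟩ - 0.9806|1⟩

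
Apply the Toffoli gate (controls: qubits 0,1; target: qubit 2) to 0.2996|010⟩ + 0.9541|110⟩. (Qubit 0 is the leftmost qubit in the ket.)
0.2996|010⟩ + 0.9541|111⟩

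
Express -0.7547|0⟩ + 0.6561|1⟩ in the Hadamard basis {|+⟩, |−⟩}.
-0.06972|+⟩ - 0.9976|−⟩

With |ψ⟩ = α|0⟩ + β|1⟩, the Hadamard-basis coefficients are ⟨+|ψ⟩ = (α + β)/√2 and ⟨−|ψ⟩ = (α − β)/√2.
Here α = -0.7547, β = 0.6561: (α + β)/√2 = -0.06972, (α − β)/√2 = -0.9976.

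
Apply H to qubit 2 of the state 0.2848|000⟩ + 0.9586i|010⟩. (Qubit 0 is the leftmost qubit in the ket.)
0.2014|000⟩ + 0.2014|001⟩ + 0.6778i|010⟩ + 0.6778i|011⟩

H on qubit 2 mixes each pair of kets that differ only in qubit 2: amplitudes (a, b) of (|…0…⟩, |…1…⟩) become ((a + b)/√2, (a − b)/√2). Kets absent from the input have amplitude 0.
(|000⟩, |001⟩): (a, b) = (0.2848, 0) → (0.2014, 0.2014)
(|010⟩, |011⟩): (a, b) = (0.9586i, 0) → (0.6778i, 0.6778i)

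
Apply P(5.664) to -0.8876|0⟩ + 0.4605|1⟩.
-0.8876|0⟩ + (0.375 - 0.2673i)|1⟩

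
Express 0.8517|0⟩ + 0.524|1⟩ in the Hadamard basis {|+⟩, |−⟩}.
0.9728|+⟩ + 0.2317|−⟩

With |ψ⟩ = α|0⟩ + β|1⟩, the Hadamard-basis coefficients are ⟨+|ψ⟩ = (α + β)/√2 and ⟨−|ψ⟩ = (α − β)/√2.
Here α = 0.8517, β = 0.524: (α + β)/√2 = 0.9728, (α − β)/√2 = 0.2317.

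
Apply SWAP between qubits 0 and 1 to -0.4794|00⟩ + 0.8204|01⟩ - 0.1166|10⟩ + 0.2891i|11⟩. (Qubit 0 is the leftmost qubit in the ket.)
-0.4794|00⟩ - 0.1166|01⟩ + 0.8204|10⟩ + 0.2891i|11⟩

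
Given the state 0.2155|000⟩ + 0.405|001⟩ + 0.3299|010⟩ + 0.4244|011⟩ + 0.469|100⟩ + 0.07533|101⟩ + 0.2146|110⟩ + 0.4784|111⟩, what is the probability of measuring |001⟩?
0.164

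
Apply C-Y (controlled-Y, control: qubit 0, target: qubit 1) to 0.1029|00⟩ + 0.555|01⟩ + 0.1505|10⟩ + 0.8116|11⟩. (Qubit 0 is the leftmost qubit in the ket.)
0.1029|00⟩ + 0.555|01⟩ - 0.8116i|10⟩ + 0.1505i|11⟩

C-Y leaves the control-|0⟩ kets |00⟩, |01⟩ unchanged and applies Y to qubit 1 on the control-|1⟩ pair (|10⟩, |11⟩).
Y = [[0, -i], [i, 0]].
With a = amp(|10⟩) = 0.1505 and b = amp(|11⟩) = 0.8116:
new amp(|10⟩) = (-i)·b = -0.8116i
new amp(|11⟩) = (i)·a = 0.1505i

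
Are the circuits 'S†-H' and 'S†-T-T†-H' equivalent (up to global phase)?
Yes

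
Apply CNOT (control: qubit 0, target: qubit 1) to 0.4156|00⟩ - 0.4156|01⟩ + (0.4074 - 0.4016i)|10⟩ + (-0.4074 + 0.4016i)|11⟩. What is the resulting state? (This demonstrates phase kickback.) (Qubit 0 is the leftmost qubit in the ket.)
0.4156|00⟩ - 0.4156|01⟩ + (-0.4074 + 0.4016i)|10⟩ + (0.4074 - 0.4016i)|11⟩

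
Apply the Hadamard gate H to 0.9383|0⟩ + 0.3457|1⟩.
0.9079|0⟩ + 0.419|1⟩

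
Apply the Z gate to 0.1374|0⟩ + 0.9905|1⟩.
0.1374|0⟩ - 0.9905|1⟩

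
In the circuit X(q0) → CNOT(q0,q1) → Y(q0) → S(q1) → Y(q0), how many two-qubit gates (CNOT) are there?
1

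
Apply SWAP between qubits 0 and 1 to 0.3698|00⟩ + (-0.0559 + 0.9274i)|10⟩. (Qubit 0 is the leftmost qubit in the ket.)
0.3698|00⟩ + (-0.0559 + 0.9274i)|01⟩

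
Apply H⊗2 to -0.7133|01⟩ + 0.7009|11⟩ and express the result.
-0.0062|00⟩ + 0.0062|01⟩ - 0.7071|10⟩ + 0.7071|11⟩

H⊗2 gives amp(|y⟩) = (1/2) Σ_x (−1)^(x·y) amp(|x⟩), where x·y is the number of positions in which both x and y have a 1.
|00⟩: (-0.7133 + 0.7009)/2 = -0.0062
|01⟩: (0.7133 - 0.7009)/2 = 0.0062
|10⟩: (-0.7133 - 0.7009)/2 = -0.7071
|11⟩: (0.7133 + 0.7009)/2 = 0.7071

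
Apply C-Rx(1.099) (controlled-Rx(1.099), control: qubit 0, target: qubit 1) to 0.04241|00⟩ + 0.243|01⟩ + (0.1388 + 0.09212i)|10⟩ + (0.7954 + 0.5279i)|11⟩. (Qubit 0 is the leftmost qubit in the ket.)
0.04241|00⟩ + 0.243|01⟩ + (0.3941 - 0.3368i)|10⟩ + (0.7264 + 0.3777i)|11⟩

C-Rx(1.099) leaves the control-|0⟩ kets |00⟩, |01⟩ unchanged and applies Rx(1.099) to qubit 1 on the control-|1⟩ pair (|10⟩, |11⟩).
Rx(1.099) = [[cos(θ/2), −i·sin(θ/2)], [−i·sin(θ/2), cos(θ/2)]]; θ = 1.099, cos(θ/2) ≈ 0.852786, sin(θ/2) ≈ 0.522261.
With a = amp(|10⟩) = (0.1388 + 0.09212i) and b = amp(|11⟩) = (0.7954 + 0.5279i):
new amp(|10⟩) = (0.852786)·a + (-0.522261i)·b = (0.3941 - 0.3368i)
new amp(|11⟩) = (-0.522261i)·a + (0.852786)·b = (0.7264 + 0.3777i)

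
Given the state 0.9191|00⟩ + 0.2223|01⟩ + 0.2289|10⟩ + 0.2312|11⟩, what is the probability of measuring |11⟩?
0.05345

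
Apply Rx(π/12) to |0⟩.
0.9914|0⟩ - 0.1305i|1⟩

Rx(π/12) = [[cos(θ/2), −i·sin(θ/2)], [−i·sin(θ/2), cos(θ/2)]]; θ = π/12, cos(θ/2) ≈ 0.991445, sin(θ/2) ≈ 0.130526.
With a = amp(|0⟩) = 1 and b = amp(|1⟩) = 0:
new amp(|0⟩) = (0.991445)·a + (-0.130526i)·b = 0.9914
new amp(|1⟩) = (-0.130526i)·a + (0.991445)·b = -0.1305i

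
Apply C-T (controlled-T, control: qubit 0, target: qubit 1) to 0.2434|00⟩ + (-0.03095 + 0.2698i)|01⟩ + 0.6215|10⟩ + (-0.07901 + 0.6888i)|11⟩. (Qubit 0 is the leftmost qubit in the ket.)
0.2434|00⟩ + (-0.03095 + 0.2698i)|01⟩ + 0.6215|10⟩ + (-0.5429 + 0.4312i)|11⟩

C-T leaves the control-|0⟩ kets |00⟩, |01⟩ unchanged and applies T to qubit 1 on the control-|1⟩ pair (|10⟩, |11⟩).
T = [[1, 0], [0, (1/√2 + (1/√2)i)]].
With a = amp(|10⟩) = 0.6215 and b = amp(|11⟩) = (-0.07901 + 0.6888i):
new amp(|10⟩) = (1)·a = 0.6215
new amp(|11⟩) = (1/√2 + (1/√2)i)·b = (-0.5429 + 0.4312i)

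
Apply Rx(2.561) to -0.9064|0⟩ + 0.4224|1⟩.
(-0.2594 - 0.4047i)|0⟩ + (0.1209 + 0.8685i)|1⟩

Rx(2.561) = [[cos(θ/2), −i·sin(θ/2)], [−i·sin(θ/2), cos(θ/2)]]; θ = 2.561, cos(θ/2) ≈ 0.286236, sin(θ/2) ≈ 0.958159.
With a = amp(|0⟩) = -0.9064 and b = amp(|1⟩) = 0.4224:
new amp(|0⟩) = (0.286236)·a + (-0.958159i)·b = (-0.2594 - 0.4047i)
new amp(|1⟩) = (-0.958159i)·a + (0.286236)·b = (0.1209 + 0.8685i)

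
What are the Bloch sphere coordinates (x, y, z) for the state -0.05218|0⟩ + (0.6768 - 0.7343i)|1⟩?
(-0.07063, 0.07663, -0.9945)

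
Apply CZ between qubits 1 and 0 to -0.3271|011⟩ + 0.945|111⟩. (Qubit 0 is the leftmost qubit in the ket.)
-0.3271|011⟩ - 0.945|111⟩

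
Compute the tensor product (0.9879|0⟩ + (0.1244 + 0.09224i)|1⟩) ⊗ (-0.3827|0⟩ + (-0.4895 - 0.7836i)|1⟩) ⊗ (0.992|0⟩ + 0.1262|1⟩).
-0.375|000⟩ - 0.04771|001⟩ + (-0.4797 - 0.7679i)|010⟩ + (-0.06103 - 0.09769i)|011⟩ + (-0.04723 - 0.03502i)|100⟩ + (-0.006008 - 0.004455i)|101⟩ + (0.01129 - 0.1415i)|110⟩ + (0.001437 - 0.018i)|111⟩

amp(|b₁b₂…⟩) = product of the factor amplitudes for bits b₁, b₂, …; only kets whose every factor amplitude is nonzero survive.
|000⟩: (0.9879)(-0.3827)(0.992) = -0.375
|001⟩: (0.9879)(-0.3827)(0.1262) = -0.04771
|010⟩: (0.9879)(-0.4895 - 0.7836i)(0.992) = (-0.4797 - 0.7679i)
|011⟩: (0.9879)(-0.4895 - 0.7836i)(0.1262) = (-0.06103 - 0.09769i)
|100⟩: (0.1244 + 0.09224i)(-0.3827)(0.992) = (-0.04723 - 0.03502i)
|101⟩: (0.1244 + 0.09224i)(-0.3827)(0.1262) = (-0.006008 - 0.004455i)
|110⟩: (0.1244 + 0.09224i)(-0.4895 - 0.7836i)(0.992) = (0.01129 - 0.1415i)
|111⟩: (0.1244 + 0.09224i)(-0.4895 - 0.7836i)(0.1262) = (0.001437 - 0.018i)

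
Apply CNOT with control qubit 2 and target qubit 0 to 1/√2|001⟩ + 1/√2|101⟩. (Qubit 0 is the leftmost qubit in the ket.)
1/√2|001⟩ + 1/√2|101⟩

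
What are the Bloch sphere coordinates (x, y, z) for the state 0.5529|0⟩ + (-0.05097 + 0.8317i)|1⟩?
(-0.05636, 0.9197, -0.3886)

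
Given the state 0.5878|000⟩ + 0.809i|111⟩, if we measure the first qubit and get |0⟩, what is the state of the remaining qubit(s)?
|00⟩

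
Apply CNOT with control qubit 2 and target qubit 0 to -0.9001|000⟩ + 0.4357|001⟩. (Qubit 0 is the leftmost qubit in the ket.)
-0.9001|000⟩ + 0.4357|101⟩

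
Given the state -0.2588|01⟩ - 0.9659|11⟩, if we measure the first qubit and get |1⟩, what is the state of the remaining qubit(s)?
-|1⟩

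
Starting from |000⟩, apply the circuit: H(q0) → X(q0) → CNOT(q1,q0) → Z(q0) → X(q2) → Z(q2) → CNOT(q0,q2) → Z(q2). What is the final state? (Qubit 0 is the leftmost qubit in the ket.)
1/√2|001⟩ + 1/√2|100⟩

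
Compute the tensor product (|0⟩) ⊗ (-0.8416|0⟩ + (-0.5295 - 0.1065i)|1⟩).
-0.8416|00⟩ + (-0.5295 - 0.1065i)|01⟩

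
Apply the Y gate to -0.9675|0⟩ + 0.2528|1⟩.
-0.2528i|0⟩ - 0.9675i|1⟩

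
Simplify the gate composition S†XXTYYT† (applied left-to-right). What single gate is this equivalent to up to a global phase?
S†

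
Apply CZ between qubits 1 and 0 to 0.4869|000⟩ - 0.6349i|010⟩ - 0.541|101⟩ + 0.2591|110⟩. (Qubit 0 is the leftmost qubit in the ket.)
0.4869|000⟩ - 0.6349i|010⟩ - 0.541|101⟩ - 0.2591|110⟩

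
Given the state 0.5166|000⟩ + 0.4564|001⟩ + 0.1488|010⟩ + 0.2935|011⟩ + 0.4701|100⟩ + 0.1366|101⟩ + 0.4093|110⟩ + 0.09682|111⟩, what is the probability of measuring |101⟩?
0.01866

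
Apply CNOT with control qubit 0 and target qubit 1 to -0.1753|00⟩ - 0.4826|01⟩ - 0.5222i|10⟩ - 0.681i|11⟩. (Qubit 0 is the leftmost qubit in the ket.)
-0.1753|00⟩ - 0.4826|01⟩ - 0.681i|10⟩ - 0.5222i|11⟩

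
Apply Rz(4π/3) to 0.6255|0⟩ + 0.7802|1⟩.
(-0.3128 - 0.5417i)|0⟩ + (-0.3901 + 0.6757i)|1⟩

Rz(4π/3) = [[e^(−iθ/2), 0], [0, e^(iθ/2)]] with e^(±iθ/2) = cos(θ/2) ± i·sin(θ/2); θ = 4π/3, cos(θ/2) ≈ -0.5, sin(θ/2) ≈ 0.866025.
With a = amp(|0⟩) = 0.6255 and b = amp(|1⟩) = 0.7802:
new amp(|0⟩) = (-0.5 - 0.866025i)·a = (-0.3128 - 0.5417i)
new amp(|1⟩) = (-0.5 + 0.866025i)·b = (-0.3901 + 0.6757i)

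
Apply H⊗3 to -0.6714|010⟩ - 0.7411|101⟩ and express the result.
-0.4994|000⟩ + 0.02464|001⟩ - 0.02464|010⟩ + 0.4994|011⟩ + 0.02464|100⟩ - 0.4994|101⟩ + 0.4994|110⟩ - 0.02464|111⟩

H⊗3 gives amp(|y⟩) = (1/2√2) Σ_x (−1)^(x·y) amp(|x⟩), where x·y is the number of positions in which both x and y have a 1.
|000⟩: (-0.6714 - 0.7411)/(2√2) = -0.4994
|001⟩: (-0.6714 + 0.7411)/(2√2) = 0.02464
|010⟩: (0.6714 - 0.7411)/(2√2) = -0.02464
|011⟩: (0.6714 + 0.7411)/(2√2) = 0.4994
|100⟩: (-0.6714 + 0.7411)/(2√2) = 0.02464
|101⟩: (-0.6714 - 0.7411)/(2√2) = -0.4994
|110⟩: (0.6714 + 0.7411)/(2√2) = 0.4994
|111⟩: (0.6714 - 0.7411)/(2√2) = -0.02464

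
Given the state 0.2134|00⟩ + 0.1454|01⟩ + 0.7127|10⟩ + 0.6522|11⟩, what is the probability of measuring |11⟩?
0.4254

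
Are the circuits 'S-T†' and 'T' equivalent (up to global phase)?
Yes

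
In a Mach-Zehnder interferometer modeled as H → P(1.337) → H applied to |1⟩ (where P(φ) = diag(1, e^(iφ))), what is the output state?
(0.3842 - 0.4864i)|0⟩ + (0.6158 + 0.4864i)|1⟩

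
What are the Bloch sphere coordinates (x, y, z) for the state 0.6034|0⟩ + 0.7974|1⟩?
(0.9623, 0, -0.2718)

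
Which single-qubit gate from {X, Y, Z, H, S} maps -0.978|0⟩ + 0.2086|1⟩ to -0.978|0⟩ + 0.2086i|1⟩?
S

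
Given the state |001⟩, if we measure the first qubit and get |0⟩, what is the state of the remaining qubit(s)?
|01⟩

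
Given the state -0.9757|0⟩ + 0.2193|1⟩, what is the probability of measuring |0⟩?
0.952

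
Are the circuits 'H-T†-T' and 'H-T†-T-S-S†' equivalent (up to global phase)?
Yes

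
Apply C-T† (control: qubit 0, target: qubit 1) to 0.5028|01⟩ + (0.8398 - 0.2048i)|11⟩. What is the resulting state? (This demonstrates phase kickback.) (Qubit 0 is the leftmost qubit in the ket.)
0.5028|01⟩ + (0.449 - 0.7386i)|11⟩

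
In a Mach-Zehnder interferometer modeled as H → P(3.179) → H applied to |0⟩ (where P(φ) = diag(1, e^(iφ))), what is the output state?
(0.0003498 - 0.0187i)|0⟩ + (0.9997 + 0.0187i)|1⟩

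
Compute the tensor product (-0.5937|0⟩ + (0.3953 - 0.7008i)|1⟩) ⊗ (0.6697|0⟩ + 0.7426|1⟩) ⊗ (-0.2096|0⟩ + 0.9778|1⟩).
0.08334|000⟩ - 0.3888|001⟩ + 0.09241|010⟩ - 0.4311|011⟩ + (-0.05549 + 0.09837i)|100⟩ + (0.2589 - 0.4589i)|101⟩ + (-0.06153 + 0.1091i)|110⟩ + (0.287 - 0.5089i)|111⟩

amp(|b₁b₂…⟩) = product of the factor amplitudes for bits b₁, b₂, …; only kets whose every factor amplitude is nonzero survive.
|000⟩: (-0.5937)(0.6697)(-0.2096) = 0.08334
|001⟩: (-0.5937)(0.6697)(0.9778) = -0.3888
|010⟩: (-0.5937)(0.7426)(-0.2096) = 0.09241
|011⟩: (-0.5937)(0.7426)(0.9778) = -0.4311
|100⟩: (0.3953 - 0.7008i)(0.6697)(-0.2096) = (-0.05549 + 0.09837i)
|101⟩: (0.3953 - 0.7008i)(0.6697)(0.9778) = (0.2589 - 0.4589i)
|110⟩: (0.3953 - 0.7008i)(0.7426)(-0.2096) = (-0.06153 + 0.1091i)
|111⟩: (0.3953 - 0.7008i)(0.7426)(0.9778) = (0.287 - 0.5089i)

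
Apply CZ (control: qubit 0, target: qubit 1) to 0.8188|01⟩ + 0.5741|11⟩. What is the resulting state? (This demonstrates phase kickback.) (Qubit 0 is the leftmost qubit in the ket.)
0.8188|01⟩ - 0.5741|11⟩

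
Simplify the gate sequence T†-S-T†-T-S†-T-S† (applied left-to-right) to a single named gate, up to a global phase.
S†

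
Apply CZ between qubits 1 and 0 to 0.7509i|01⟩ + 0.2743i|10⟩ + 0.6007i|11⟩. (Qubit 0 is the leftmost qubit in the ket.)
0.7509i|01⟩ + 0.2743i|10⟩ - 0.6007i|11⟩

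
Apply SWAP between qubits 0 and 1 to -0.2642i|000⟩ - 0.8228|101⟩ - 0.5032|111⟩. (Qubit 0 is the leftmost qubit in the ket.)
-0.2642i|000⟩ - 0.8228|011⟩ - 0.5032|111⟩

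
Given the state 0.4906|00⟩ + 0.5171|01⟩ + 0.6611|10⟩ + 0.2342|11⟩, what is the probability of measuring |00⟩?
0.2407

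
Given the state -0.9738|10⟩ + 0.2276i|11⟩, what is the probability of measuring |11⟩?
0.0518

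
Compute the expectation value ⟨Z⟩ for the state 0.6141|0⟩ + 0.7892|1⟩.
-0.2457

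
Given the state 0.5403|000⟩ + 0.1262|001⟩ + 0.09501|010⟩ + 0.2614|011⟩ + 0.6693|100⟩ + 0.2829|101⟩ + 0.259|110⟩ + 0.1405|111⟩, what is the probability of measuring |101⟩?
0.08003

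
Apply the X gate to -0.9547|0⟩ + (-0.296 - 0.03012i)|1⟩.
(-0.296 - 0.03012i)|0⟩ - 0.9547|1⟩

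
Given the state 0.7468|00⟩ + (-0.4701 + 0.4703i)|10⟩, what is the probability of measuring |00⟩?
0.5577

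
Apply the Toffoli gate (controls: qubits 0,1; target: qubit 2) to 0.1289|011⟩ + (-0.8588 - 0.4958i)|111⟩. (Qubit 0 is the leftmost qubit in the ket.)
0.1289|011⟩ + (-0.8588 - 0.4958i)|110⟩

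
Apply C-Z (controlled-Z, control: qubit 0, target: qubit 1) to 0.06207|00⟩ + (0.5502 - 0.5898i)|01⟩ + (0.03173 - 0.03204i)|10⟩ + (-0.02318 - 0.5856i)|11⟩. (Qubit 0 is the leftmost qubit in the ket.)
0.06207|00⟩ + (0.5502 - 0.5898i)|01⟩ + (0.03173 - 0.03204i)|10⟩ + (0.02318 + 0.5856i)|11⟩

C-Z leaves the control-|0⟩ kets |00⟩, |01⟩ unchanged and applies Z to qubit 1 on the control-|1⟩ pair (|10⟩, |11⟩).
Z = [[1, 0], [0, -1]].
With a = amp(|10⟩) = (0.03173 - 0.03204i) and b = amp(|11⟩) = (-0.02318 - 0.5856i):
new amp(|10⟩) = (1)·a = (0.03173 - 0.03204i)
new amp(|11⟩) = (-1)·b = (0.02318 + 0.5856i)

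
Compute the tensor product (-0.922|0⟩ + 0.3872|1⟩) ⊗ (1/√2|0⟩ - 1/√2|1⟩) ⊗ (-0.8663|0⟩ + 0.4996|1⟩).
0.5648|000⟩ - 0.3257|001⟩ - 0.5648|010⟩ + 0.3257|011⟩ - 0.2372|100⟩ + 0.1368|101⟩ + 0.2372|110⟩ - 0.1368|111⟩

amp(|b₁b₂…⟩) = product of the factor amplitudes for bits b₁, b₂, …; only kets whose every factor amplitude is nonzero survive.
|000⟩: (-0.922)(1/√2)(-0.8663) = 0.5648
|001⟩: (-0.922)(1/√2)(0.4996) = -0.3257
|010⟩: (-0.922)(-1/√2)(-0.8663) = -0.5648
|011⟩: (-0.922)(-1/√2)(0.4996) = 0.3257
|100⟩: (0.3872)(1/√2)(-0.8663) = -0.2372
|101⟩: (0.3872)(1/√2)(0.4996) = 0.1368
|110⟩: (0.3872)(-1/√2)(-0.8663) = 0.2372
|111⟩: (0.3872)(-1/√2)(0.4996) = -0.1368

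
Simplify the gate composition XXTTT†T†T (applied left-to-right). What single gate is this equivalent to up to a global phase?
T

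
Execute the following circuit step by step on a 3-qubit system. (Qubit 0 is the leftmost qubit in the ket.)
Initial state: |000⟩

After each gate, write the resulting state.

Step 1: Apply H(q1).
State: 1/√2|000⟩ + 1/√2|010⟩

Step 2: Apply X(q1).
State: 1/√2|000⟩ + 1/√2|010⟩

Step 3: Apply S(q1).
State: 1/√2|000⟩ + (1/√2)i|010⟩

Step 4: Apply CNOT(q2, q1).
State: 1/√2|000⟩ + (1/√2)i|010⟩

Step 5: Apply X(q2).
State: 1/√2|001⟩ + (1/√2)i|011⟩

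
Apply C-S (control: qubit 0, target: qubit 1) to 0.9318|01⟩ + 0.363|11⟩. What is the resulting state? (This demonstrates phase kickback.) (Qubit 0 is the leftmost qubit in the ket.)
0.9318|01⟩ + 0.363i|11⟩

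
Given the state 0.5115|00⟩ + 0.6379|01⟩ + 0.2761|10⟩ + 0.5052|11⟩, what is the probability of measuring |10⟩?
0.07623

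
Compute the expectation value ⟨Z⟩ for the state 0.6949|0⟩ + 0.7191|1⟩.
-0.03422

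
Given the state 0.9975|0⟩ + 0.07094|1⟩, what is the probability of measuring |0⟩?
0.995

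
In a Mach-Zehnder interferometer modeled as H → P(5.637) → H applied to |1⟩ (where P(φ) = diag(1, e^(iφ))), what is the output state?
(0.1008 + 0.3011i)|0⟩ + (0.8992 - 0.3011i)|1⟩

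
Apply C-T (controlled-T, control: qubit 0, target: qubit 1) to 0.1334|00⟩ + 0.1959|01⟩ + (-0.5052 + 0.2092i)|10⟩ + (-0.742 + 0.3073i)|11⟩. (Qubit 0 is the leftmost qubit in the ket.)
0.1334|00⟩ + 0.1959|01⟩ + (-0.5052 + 0.2092i)|10⟩ + (-0.742 - 0.3074i)|11⟩

C-T leaves the control-|0⟩ kets |00⟩, |01⟩ unchanged and applies T to qubit 1 on the control-|1⟩ pair (|10⟩, |11⟩).
T = [[1, 0], [0, (1/√2 + (1/√2)i)]].
With a = amp(|10⟩) = (-0.5052 + 0.2092i) and b = amp(|11⟩) = (-0.742 + 0.3073i):
new amp(|10⟩) = (1)·a = (-0.5052 + 0.2092i)
new amp(|11⟩) = (1/√2 + (1/√2)i)·b = (-0.742 - 0.3074i)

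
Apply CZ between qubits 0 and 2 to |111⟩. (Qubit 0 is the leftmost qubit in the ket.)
-|111⟩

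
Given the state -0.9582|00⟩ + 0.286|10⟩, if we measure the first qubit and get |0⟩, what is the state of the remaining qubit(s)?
-|0⟩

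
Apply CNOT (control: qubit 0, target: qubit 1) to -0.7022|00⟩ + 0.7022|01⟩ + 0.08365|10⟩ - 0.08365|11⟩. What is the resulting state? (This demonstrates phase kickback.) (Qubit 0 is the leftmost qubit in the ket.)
-0.7022|00⟩ + 0.7022|01⟩ - 0.08365|10⟩ + 0.08365|11⟩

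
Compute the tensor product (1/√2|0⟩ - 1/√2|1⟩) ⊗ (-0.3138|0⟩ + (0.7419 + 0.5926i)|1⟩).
-0.2219|00⟩ + (0.5246 + 0.419i)|01⟩ + 0.2219|10⟩ + (-0.5246 - 0.419i)|11⟩

amp(|b₁b₂…⟩) = product of the factor amplitudes for bits b₁, b₂, …; only kets whose every factor amplitude is nonzero survive.
|00⟩: (1/√2)(-0.3138) = -0.2219
|01⟩: (1/√2)(0.7419 + 0.5926i) = (0.5246 + 0.419i)
|10⟩: (-1/√2)(-0.3138) = 0.2219
|11⟩: (-1/√2)(0.7419 + 0.5926i) = (-0.5246 - 0.419i)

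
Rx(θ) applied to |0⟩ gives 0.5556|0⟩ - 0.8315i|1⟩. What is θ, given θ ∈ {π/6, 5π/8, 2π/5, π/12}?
5π/8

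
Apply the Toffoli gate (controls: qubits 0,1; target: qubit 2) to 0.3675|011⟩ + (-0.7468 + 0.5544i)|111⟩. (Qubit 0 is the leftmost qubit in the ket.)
0.3675|011⟩ + (-0.7468 + 0.5544i)|110⟩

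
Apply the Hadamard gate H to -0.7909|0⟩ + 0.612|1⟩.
-0.1265|0⟩ - 0.992|1⟩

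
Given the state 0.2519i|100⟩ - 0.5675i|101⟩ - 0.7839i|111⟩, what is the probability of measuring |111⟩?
0.6145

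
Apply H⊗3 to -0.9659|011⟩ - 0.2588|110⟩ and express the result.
-0.433|000⟩ + 0.25|001⟩ + 0.433|010⟩ - 0.25|011⟩ - 0.25|100⟩ + 0.433|101⟩ + 0.25|110⟩ - 0.433|111⟩

H⊗3 gives amp(|y⟩) = (1/2√2) Σ_x (−1)^(x·y) amp(|x⟩), where x·y is the number of positions in which both x and y have a 1.
|000⟩: (-0.9659 - 0.2588)/(2√2) = -0.433
|001⟩: (0.9659 - 0.2588)/(2√2) = 0.25
|010⟩: (0.9659 + 0.2588)/(2√2) = 0.433
|011⟩: (-0.9659 + 0.2588)/(2√2) = -0.25
|100⟩: (-0.9659 + 0.2588)/(2√2) = -0.25
|101⟩: (0.9659 + 0.2588)/(2√2) = 0.433
|110⟩: (0.9659 - 0.2588)/(2√2) = 0.25
|111⟩: (-0.9659 - 0.2588)/(2√2) = -0.433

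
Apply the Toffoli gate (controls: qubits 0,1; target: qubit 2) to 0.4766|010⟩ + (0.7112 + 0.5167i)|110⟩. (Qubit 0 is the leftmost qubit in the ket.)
0.4766|010⟩ + (0.7112 + 0.5167i)|111⟩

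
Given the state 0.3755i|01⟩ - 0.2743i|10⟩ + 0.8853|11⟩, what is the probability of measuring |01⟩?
0.141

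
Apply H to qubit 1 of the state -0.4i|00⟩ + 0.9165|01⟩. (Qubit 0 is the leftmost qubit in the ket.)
(0.6481 - 0.2828i)|00⟩ + (-0.6481 - 0.2828i)|01⟩

H on qubit 1 mixes each pair of kets that differ only in qubit 1: amplitudes (a, b) of (|…0…⟩, |…1…⟩) become ((a + b)/√2, (a − b)/√2). Kets absent from the input have amplitude 0.
(|00⟩, |01⟩): (a, b) = (-0.4i, 0.9165) → ((0.6481 - 0.2828i), (-0.6481 - 0.2828i))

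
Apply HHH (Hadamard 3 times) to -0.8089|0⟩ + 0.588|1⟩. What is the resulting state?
-0.1562|0⟩ - 0.9878|1⟩

H² = I, so H^3 = H: a single Hadamard. With (a, b) = (-0.8089, 0.588), H gives ((a + b)/√2, (a − b)/√2) = (-0.1562, -0.9878).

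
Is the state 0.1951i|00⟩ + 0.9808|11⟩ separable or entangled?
Entangled

Writing the state as a|00⟩ + b|01⟩ + c|10⟩ + d|11⟩, it is a product state iff ad − bc = 0.
Here (a, b, c, d) = (0.1951i, 0, 0, 0.9808): ad − bc = (0.1951i)(0.9808) − (0)(0) = 0.1914i ≠ 0, so the state is entangled.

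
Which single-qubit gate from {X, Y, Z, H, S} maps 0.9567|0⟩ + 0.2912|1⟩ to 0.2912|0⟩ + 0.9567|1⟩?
X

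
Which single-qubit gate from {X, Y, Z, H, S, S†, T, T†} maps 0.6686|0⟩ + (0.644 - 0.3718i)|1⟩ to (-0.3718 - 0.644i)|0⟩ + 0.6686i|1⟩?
Y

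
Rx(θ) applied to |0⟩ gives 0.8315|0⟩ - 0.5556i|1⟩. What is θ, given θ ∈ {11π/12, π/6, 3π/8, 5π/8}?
3π/8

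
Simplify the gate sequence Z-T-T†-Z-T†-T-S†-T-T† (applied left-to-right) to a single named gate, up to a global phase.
S†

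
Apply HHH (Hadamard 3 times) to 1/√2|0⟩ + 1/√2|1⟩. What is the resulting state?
|0⟩

H² = I, so H^3 = H: a single Hadamard. With (a, b) = (1/√2, 1/√2), H gives ((a + b)/√2, (a − b)/√2) = (1, 0).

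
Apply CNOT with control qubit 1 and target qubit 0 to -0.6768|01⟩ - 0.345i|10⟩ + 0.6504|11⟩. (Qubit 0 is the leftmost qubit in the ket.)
0.6504|01⟩ - 0.345i|10⟩ - 0.6768|11⟩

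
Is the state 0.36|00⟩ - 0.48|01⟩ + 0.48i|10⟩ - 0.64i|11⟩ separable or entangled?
Separable

Writing the state as a|00⟩ + b|01⟩ + c|10⟩ + d|11⟩, it is a product state iff ad − bc = 0.
Here (a, b, c, d) = (0.36, -0.48, 0.48i, -0.64i): ad − bc = (0.36)(-0.64i) − (-0.48)(0.48i) = 0, so the state is separable.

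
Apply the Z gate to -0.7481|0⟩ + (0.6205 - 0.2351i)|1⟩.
-0.7481|0⟩ + (-0.6205 + 0.2351i)|1⟩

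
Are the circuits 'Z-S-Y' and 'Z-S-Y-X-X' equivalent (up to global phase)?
Yes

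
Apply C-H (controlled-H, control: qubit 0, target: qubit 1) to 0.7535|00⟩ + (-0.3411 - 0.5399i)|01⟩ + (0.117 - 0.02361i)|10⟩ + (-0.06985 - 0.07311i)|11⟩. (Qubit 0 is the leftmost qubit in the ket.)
0.7535|00⟩ + (-0.3411 - 0.5399i)|01⟩ + (0.03334 - 0.06839i)|10⟩ + (0.1321 + 0.035i)|11⟩

C-H leaves the control-|0⟩ kets |00⟩, |01⟩ unchanged and applies H to qubit 1 on the control-|1⟩ pair (|10⟩, |11⟩).
H = [[1/√2, 1/√2], [1/√2, -1/√2]].
With a = amp(|10⟩) = (0.117 - 0.02361i) and b = amp(|11⟩) = (-0.06985 - 0.07311i):
new amp(|10⟩) = (1/√2)·a + (1/√2)·b = (0.03334 - 0.06839i)
new amp(|11⟩) = (1/√2)·a + (-1/√2)·b = (0.1321 + 0.035i)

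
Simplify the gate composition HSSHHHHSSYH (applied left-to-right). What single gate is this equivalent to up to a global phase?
Y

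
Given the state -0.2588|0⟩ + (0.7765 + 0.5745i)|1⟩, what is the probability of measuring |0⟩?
0.06698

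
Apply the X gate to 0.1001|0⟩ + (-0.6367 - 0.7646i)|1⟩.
(-0.6367 - 0.7646i)|0⟩ + 0.1001|1⟩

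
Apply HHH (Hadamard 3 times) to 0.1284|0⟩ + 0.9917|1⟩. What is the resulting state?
0.792|0⟩ - 0.6104|1⟩

H² = I, so H^3 = H: a single Hadamard. With (a, b) = (0.1284, 0.9917), H gives ((a + b)/√2, (a − b)/√2) = (0.792, -0.6104).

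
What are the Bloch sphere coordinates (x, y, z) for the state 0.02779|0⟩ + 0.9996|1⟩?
(0.05556, 0, -0.9984)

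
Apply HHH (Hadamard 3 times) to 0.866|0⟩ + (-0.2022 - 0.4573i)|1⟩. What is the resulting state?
(0.4694 - 0.3234i)|0⟩ + (0.7553 + 0.3234i)|1⟩

H² = I, so H^3 = H: a single Hadamard. With (a, b) = (0.866, (-0.2022 - 0.4573i)), H gives ((a + b)/√2, (a − b)/√2) = ((0.4694 - 0.3234i), (0.7553 + 0.3234i)).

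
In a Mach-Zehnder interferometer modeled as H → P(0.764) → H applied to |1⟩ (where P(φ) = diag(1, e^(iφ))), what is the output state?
(0.139 - 0.3459i)|0⟩ + (0.861 + 0.3459i)|1⟩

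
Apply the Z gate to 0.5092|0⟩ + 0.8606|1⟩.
0.5092|0⟩ - 0.8606|1⟩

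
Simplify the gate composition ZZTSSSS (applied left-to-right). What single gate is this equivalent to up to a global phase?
T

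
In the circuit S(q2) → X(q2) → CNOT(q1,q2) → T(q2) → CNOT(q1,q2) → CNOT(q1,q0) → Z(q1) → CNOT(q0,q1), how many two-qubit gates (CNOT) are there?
4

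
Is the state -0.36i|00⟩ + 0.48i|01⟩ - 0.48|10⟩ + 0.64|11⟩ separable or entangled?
Separable

Writing the state as a|00⟩ + b|01⟩ + c|10⟩ + d|11⟩, it is a product state iff ad − bc = 0.
Here (a, b, c, d) = (-0.36i, 0.48i, -0.48, 0.64): ad − bc = (-0.36i)(0.64) − (0.48i)(-0.48) = 0, so the state is separable.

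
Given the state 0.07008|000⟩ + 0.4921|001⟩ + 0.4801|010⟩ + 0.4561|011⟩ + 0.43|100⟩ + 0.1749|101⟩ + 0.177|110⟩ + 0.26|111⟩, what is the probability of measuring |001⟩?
0.2422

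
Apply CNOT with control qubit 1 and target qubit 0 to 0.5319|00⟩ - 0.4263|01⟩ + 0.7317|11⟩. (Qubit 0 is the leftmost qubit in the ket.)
0.5319|00⟩ + 0.7317|01⟩ - 0.4263|11⟩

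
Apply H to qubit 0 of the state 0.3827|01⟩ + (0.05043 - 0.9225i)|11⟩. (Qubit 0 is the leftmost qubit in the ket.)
(0.3063 - 0.6523i)|01⟩ + (0.235 + 0.6523i)|11⟩

H on qubit 0 mixes each pair of kets that differ only in qubit 0: amplitudes (a, b) of (|…0…⟩, |…1…⟩) become ((a + b)/√2, (a − b)/√2). Kets absent from the input have amplitude 0.
(|01⟩, |11⟩): (a, b) = (0.3827, (0.05043 - 0.9225i)) → ((0.3063 - 0.6523i), (0.235 + 0.6523i))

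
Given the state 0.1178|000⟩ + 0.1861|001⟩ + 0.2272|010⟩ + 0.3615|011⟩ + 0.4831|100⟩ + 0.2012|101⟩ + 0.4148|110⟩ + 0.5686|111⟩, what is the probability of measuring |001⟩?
0.03463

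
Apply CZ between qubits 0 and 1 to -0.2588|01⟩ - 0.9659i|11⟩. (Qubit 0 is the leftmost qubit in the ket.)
-0.2588|01⟩ + 0.9659i|11⟩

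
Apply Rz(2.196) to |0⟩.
(0.4554 - 0.8903i)|0⟩

Rz(2.196) = [[e^(−iθ/2), 0], [0, e^(iθ/2)]] with e^(±iθ/2) = cos(θ/2) ± i·sin(θ/2); θ = 2.196, cos(θ/2) ≈ 0.455378, sin(θ/2) ≈ 0.890298.
With a = amp(|0⟩) = 1 and b = amp(|1⟩) = 0:
new amp(|0⟩) = (0.455378 - 0.890298i)·a = (0.4554 - 0.8903i)
new amp(|1⟩) = (0.455378 + 0.890298i)·b = 0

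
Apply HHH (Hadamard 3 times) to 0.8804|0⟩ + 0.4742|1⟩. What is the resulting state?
0.9578|0⟩ + 0.2872|1⟩

H² = I, so H^3 = H: a single Hadamard. With (a, b) = (0.8804, 0.4742), H gives ((a + b)/√2, (a − b)/√2) = (0.9578, 0.2872).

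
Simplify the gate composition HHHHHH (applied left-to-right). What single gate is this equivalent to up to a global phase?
I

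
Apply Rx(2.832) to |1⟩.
-0.988i|0⟩ + 0.1542|1⟩

Rx(2.832) = [[cos(θ/2), −i·sin(θ/2)], [−i·sin(θ/2), cos(θ/2)]]; θ = 2.832, cos(θ/2) ≈ 0.154179, sin(θ/2) ≈ 0.988043.
With a = amp(|0⟩) = 0 and b = amp(|1⟩) = 1:
new amp(|0⟩) = (0.154179)·a + (-0.988043i)·b = -0.988i
new amp(|1⟩) = (-0.988043i)·a + (0.154179)·b = 0.1542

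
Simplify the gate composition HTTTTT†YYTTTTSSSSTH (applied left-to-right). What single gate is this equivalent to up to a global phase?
I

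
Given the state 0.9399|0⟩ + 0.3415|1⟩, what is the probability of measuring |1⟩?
0.1166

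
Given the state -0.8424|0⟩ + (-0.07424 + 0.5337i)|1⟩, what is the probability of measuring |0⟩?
0.7096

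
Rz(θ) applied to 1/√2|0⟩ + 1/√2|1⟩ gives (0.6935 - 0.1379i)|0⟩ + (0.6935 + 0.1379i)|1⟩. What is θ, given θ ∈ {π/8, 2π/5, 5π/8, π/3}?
π/8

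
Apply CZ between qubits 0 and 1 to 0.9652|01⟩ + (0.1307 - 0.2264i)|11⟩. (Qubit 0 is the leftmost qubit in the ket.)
0.9652|01⟩ + (-0.1307 + 0.2264i)|11⟩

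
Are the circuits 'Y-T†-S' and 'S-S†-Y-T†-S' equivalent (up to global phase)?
Yes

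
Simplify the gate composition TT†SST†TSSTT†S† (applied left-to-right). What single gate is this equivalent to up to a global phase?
S†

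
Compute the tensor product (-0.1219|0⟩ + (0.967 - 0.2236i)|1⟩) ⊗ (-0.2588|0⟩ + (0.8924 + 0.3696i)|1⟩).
0.03155|00⟩ + (-0.1088 - 0.04505i)|01⟩ + (-0.2503 + 0.05787i)|10⟩ + (0.9456 + 0.1579i)|11⟩

amp(|b₁b₂…⟩) = product of the factor amplitudes for bits b₁, b₂, …; only kets whose every factor amplitude is nonzero survive.
|00⟩: (-0.1219)(-0.2588) = 0.03155
|01⟩: (-0.1219)(0.8924 + 0.3696i) = (-0.1088 - 0.04505i)
|10⟩: (0.967 - 0.2236i)(-0.2588) = (-0.2503 + 0.05787i)
|11⟩: (0.967 - 0.2236i)(0.8924 + 0.3696i) = (0.9456 + 0.1579i)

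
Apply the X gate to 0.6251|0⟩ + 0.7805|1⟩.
0.7805|0⟩ + 0.6251|1⟩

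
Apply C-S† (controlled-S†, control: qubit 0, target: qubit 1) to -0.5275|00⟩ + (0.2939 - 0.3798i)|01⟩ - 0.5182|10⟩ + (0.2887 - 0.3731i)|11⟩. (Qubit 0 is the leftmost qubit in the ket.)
-0.5275|00⟩ + (0.2939 - 0.3798i)|01⟩ - 0.5182|10⟩ + (-0.3731 - 0.2887i)|11⟩

C-S† leaves the control-|0⟩ kets |00⟩, |01⟩ unchanged and applies S† to qubit 1 on the control-|1⟩ pair (|10⟩, |11⟩).
S† = [[1, 0], [0, -i]].
With a = amp(|10⟩) = -0.5182 and b = amp(|11⟩) = (0.2887 - 0.3731i):
new amp(|10⟩) = (1)·a = -0.5182
new amp(|11⟩) = (-i)·b = (-0.3731 - 0.2887i)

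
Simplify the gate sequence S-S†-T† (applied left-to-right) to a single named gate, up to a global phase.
T†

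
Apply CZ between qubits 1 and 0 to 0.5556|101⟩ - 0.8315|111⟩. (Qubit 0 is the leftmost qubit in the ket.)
0.5556|101⟩ + 0.8315|111⟩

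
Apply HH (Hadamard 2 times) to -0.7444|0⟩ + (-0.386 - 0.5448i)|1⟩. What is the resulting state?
-0.7444|0⟩ + (-0.386 - 0.5448i)|1⟩

H² = I, so an even number of Hadamards cancels: H^2 = I and the state is unchanged.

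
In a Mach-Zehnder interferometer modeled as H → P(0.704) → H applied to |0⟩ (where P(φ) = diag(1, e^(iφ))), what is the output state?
(0.8811 + 0.3236i)|0⟩ + (0.1189 - 0.3236i)|1⟩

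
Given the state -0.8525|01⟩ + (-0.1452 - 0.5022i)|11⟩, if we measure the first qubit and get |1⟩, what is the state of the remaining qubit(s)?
(-0.2778 - 0.9607i)|1⟩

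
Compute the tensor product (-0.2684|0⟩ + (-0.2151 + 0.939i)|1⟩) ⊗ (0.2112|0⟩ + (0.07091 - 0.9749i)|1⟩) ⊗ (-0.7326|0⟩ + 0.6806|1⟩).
0.04153|000⟩ - 0.03858|001⟩ + (0.01394 - 0.1917i)|010⟩ + (-0.01295 + 0.1781i)|011⟩ + (0.03328 - 0.1453i)|100⟩ + (-0.03092 + 0.135i)|101⟩ + (-0.6595 - 0.2024i)|110⟩ + (0.6127 + 0.188i)|111⟩

amp(|b₁b₂…⟩) = product of the factor amplitudes for bits b₁, b₂, …; only kets whose every factor amplitude is nonzero survive.
|000⟩: (-0.2684)(0.2112)(-0.7326) = 0.04153
|001⟩: (-0.2684)(0.2112)(0.6806) = -0.03858
|010⟩: (-0.2684)(0.07091 - 0.9749i)(-0.7326) = (0.01394 - 0.1917i)
|011⟩: (-0.2684)(0.07091 - 0.9749i)(0.6806) = (-0.01295 + 0.1781i)
|100⟩: (-0.2151 + 0.939i)(0.2112)(-0.7326) = (0.03328 - 0.1453i)
|101⟩: (-0.2151 + 0.939i)(0.2112)(0.6806) = (-0.03092 + 0.135i)
|110⟩: (-0.2151 + 0.939i)(0.07091 - 0.9749i)(-0.7326) = (-0.6595 - 0.2024i)
|111⟩: (-0.2151 + 0.939i)(0.07091 - 0.9749i)(0.6806) = (0.6127 + 0.188i)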